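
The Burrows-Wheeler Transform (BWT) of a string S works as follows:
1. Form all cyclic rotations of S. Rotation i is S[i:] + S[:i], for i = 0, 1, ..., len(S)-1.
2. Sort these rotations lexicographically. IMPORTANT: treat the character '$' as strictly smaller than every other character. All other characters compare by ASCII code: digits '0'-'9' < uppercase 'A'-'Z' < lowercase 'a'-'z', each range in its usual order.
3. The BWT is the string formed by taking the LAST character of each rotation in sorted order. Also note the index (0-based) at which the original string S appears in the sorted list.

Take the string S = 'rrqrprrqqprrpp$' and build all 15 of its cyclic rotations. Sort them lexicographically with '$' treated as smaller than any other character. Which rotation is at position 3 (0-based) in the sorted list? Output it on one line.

Answer: prrpp$rrqrprrqq

Derivation:
All 15 rotations (rotation i = S[i:]+S[:i]):
  rot[0] = rrqrprrqqprrpp$
  rot[1] = rqrprrqqprrpp$r
  rot[2] = qrprrqqprrpp$rr
  rot[3] = rprrqqprrpp$rrq
  rot[4] = prrqqprrpp$rrqr
  rot[5] = rrqqprrpp$rrqrp
  rot[6] = rqqprrpp$rrqrpr
  rot[7] = qqprrpp$rrqrprr
  rot[8] = qprrpp$rrqrprrq
  rot[9] = prrpp$rrqrprrqq
  rot[10] = rrpp$rrqrprrqqp
  rot[11] = rpp$rrqrprrqqpr
  rot[12] = pp$rrqrprrqqprr
  rot[13] = p$rrqrprrqqprrp
  rot[14] = $rrqrprrqqprrpp
Sorted (with $ < everything):
  sorted[0] = $rrqrprrqqprrpp
  sorted[1] = p$rrqrprrqqprrp
  sorted[2] = pp$rrqrprrqqprr
  sorted[3] = prrpp$rrqrprrqq
  sorted[4] = prrqqprrpp$rrqr
  sorted[5] = qprrpp$rrqrprrq
  sorted[6] = qqprrpp$rrqrprr
  sorted[7] = qrprrqqprrpp$rr
  sorted[8] = rpp$rrqrprrqqpr
  sorted[9] = rprrqqprrpp$rrq
  sorted[10] = rqqprrpp$rrqrpr
  sorted[11] = rqrprrqqprrpp$r
  sorted[12] = rrpp$rrqrprrqqp
  sorted[13] = rrqqprrpp$rrqrp
  sorted[14] = rrqrprrqqprrpp$
sorted[3] = prrpp$rrqrprrqq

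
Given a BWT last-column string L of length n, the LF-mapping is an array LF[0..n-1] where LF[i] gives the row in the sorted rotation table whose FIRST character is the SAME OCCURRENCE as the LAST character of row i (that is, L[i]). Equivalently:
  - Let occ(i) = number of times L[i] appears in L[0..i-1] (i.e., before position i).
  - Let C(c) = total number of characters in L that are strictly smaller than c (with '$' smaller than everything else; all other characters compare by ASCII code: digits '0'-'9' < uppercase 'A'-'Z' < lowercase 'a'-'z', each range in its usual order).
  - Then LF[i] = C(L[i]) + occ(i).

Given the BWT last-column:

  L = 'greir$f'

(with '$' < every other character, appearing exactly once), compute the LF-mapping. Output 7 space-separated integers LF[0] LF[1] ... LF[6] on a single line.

Answer: 3 5 1 4 6 0 2

Derivation:
Char counts: '$':1, 'e':1, 'f':1, 'g':1, 'i':1, 'r':2
C (first-col start): C('$')=0, C('e')=1, C('f')=2, C('g')=3, C('i')=4, C('r')=5
L[0]='g': occ=0, LF[0]=C('g')+0=3+0=3
L[1]='r': occ=0, LF[1]=C('r')+0=5+0=5
L[2]='e': occ=0, LF[2]=C('e')+0=1+0=1
L[3]='i': occ=0, LF[3]=C('i')+0=4+0=4
L[4]='r': occ=1, LF[4]=C('r')+1=5+1=6
L[5]='$': occ=0, LF[5]=C('$')+0=0+0=0
L[6]='f': occ=0, LF[6]=C('f')+0=2+0=2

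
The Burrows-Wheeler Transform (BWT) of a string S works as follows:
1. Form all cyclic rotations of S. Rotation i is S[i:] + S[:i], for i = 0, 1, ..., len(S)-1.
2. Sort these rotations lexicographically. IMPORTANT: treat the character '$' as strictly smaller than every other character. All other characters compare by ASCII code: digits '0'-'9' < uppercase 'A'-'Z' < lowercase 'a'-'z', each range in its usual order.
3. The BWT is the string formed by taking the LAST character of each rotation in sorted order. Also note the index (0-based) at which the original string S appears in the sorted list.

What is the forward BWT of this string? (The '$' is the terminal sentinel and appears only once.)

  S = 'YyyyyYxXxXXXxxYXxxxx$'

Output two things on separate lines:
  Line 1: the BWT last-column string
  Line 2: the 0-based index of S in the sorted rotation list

Answer: xxXxXYxy$xXYxxXxXyyyY
8

Derivation:
All 21 rotations (rotation i = S[i:]+S[:i]):
  rot[0] = YyyyyYxXxXXXxxYXxxxx$
  rot[1] = yyyyYxXxXXXxxYXxxxx$Y
  rot[2] = yyyYxXxXXXxxYXxxxx$Yy
  rot[3] = yyYxXxXXXxxYXxxxx$Yyy
  rot[4] = yYxXxXXXxxYXxxxx$Yyyy
  rot[5] = YxXxXXXxxYXxxxx$Yyyyy
  rot[6] = xXxXXXxxYXxxxx$YyyyyY
  rot[7] = XxXXXxxYXxxxx$YyyyyYx
  rot[8] = xXXXxxYXxxxx$YyyyyYxX
  rot[9] = XXXxxYXxxxx$YyyyyYxXx
  rot[10] = XXxxYXxxxx$YyyyyYxXxX
  rot[11] = XxxYXxxxx$YyyyyYxXxXX
  rot[12] = xxYXxxxx$YyyyyYxXxXXX
  rot[13] = xYXxxxx$YyyyyYxXxXXXx
  rot[14] = YXxxxx$YyyyyYxXxXXXxx
  rot[15] = Xxxxx$YyyyyYxXxXXXxxY
  rot[16] = xxxx$YyyyyYxXxXXXxxYX
  rot[17] = xxx$YyyyyYxXxXXXxxYXx
  rot[18] = xx$YyyyyYxXxXXXxxYXxx
  rot[19] = x$YyyyyYxXxXXXxxYXxxx
  rot[20] = $YyyyyYxXxXXXxxYXxxxx
Sorted (with $ < everything):
  sorted[0] = $YyyyyYxXxXXXxxYXxxxx  (last char: 'x')
  sorted[1] = XXXxxYXxxxx$YyyyyYxXx  (last char: 'x')
  sorted[2] = XXxxYXxxxx$YyyyyYxXxX  (last char: 'X')
  sorted[3] = XxXXXxxYXxxxx$YyyyyYx  (last char: 'x')
  sorted[4] = XxxYXxxxx$YyyyyYxXxXX  (last char: 'X')
  sorted[5] = Xxxxx$YyyyyYxXxXXXxxY  (last char: 'Y')
  sorted[6] = YXxxxx$YyyyyYxXxXXXxx  (last char: 'x')
  sorted[7] = YxXxXXXxxYXxxxx$Yyyyy  (last char: 'y')
  sorted[8] = YyyyyYxXxXXXxxYXxxxx$  (last char: '$')
  sorted[9] = x$YyyyyYxXxXXXxxYXxxx  (last char: 'x')
  sorted[10] = xXXXxxYXxxxx$YyyyyYxX  (last char: 'X')
  sorted[11] = xXxXXXxxYXxxxx$YyyyyY  (last char: 'Y')
  sorted[12] = xYXxxxx$YyyyyYxXxXXXx  (last char: 'x')
  sorted[13] = xx$YyyyyYxXxXXXxxYXxx  (last char: 'x')
  sorted[14] = xxYXxxxx$YyyyyYxXxXXX  (last char: 'X')
  sorted[15] = xxx$YyyyyYxXxXXXxxYXx  (last char: 'x')
  sorted[16] = xxxx$YyyyyYxXxXXXxxYX  (last char: 'X')
  sorted[17] = yYxXxXXXxxYXxxxx$Yyyy  (last char: 'y')
  sorted[18] = yyYxXxXXXxxYXxxxx$Yyy  (last char: 'y')
  sorted[19] = yyyYxXxXXXxxYXxxxx$Yy  (last char: 'y')
  sorted[20] = yyyyYxXxXXXxxYXxxxx$Y  (last char: 'Y')
Last column: xxXxXYxy$xXYxxXxXyyyY
Original string S is at sorted index 8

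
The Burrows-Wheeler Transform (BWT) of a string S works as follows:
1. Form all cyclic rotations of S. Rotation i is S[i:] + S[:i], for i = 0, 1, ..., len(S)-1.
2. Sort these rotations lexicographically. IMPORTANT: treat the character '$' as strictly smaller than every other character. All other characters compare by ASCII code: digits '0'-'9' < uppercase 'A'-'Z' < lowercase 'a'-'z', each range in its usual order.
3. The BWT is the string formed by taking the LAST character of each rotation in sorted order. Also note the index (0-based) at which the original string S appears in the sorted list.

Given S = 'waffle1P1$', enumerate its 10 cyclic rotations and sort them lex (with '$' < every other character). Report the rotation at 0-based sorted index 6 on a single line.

Answer: ffle1P1$wa

Derivation:
All 10 rotations (rotation i = S[i:]+S[:i]):
  rot[0] = waffle1P1$
  rot[1] = affle1P1$w
  rot[2] = ffle1P1$wa
  rot[3] = fle1P1$waf
  rot[4] = le1P1$waff
  rot[5] = e1P1$waffl
  rot[6] = 1P1$waffle
  rot[7] = P1$waffle1
  rot[8] = 1$waffle1P
  rot[9] = $waffle1P1
Sorted (with $ < everything):
  sorted[0] = $waffle1P1
  sorted[1] = 1$waffle1P
  sorted[2] = 1P1$waffle
  sorted[3] = P1$waffle1
  sorted[4] = affle1P1$w
  sorted[5] = e1P1$waffl
  sorted[6] = ffle1P1$wa
  sorted[7] = fle1P1$waf
  sorted[8] = le1P1$waff
  sorted[9] = waffle1P1$
sorted[6] = ffle1P1$wa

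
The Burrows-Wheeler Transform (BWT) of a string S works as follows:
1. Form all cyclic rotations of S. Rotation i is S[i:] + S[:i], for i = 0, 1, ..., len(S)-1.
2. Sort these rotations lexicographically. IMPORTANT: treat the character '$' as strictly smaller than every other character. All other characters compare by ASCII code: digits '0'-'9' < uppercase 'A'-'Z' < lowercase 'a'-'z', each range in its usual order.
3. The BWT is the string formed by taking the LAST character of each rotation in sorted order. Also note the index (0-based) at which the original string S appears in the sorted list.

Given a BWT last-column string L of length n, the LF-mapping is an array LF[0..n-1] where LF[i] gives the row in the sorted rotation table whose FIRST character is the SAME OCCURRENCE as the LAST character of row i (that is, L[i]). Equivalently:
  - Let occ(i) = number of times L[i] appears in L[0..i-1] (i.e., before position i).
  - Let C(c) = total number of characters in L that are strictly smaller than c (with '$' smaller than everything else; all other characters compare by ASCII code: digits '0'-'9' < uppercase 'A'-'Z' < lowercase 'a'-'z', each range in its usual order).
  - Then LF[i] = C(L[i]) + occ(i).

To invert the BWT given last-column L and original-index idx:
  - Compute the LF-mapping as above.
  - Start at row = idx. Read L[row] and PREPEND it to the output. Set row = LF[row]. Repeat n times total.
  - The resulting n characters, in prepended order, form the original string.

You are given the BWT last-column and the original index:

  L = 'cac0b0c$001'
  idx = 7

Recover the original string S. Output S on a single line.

LF mapping: 8 6 9 1 7 2 10 0 3 4 5
Walk LF starting at row 7, prepending L[row]:
  step 1: row=7, L[7]='$', prepend. Next row=LF[7]=0
  step 2: row=0, L[0]='c', prepend. Next row=LF[0]=8
  step 3: row=8, L[8]='0', prepend. Next row=LF[8]=3
  step 4: row=3, L[3]='0', prepend. Next row=LF[3]=1
  step 5: row=1, L[1]='a', prepend. Next row=LF[1]=6
  step 6: row=6, L[6]='c', prepend. Next row=LF[6]=10
  step 7: row=10, L[10]='1', prepend. Next row=LF[10]=5
  step 8: row=5, L[5]='0', prepend. Next row=LF[5]=2
  step 9: row=2, L[2]='c', prepend. Next row=LF[2]=9
  step 10: row=9, L[9]='0', prepend. Next row=LF[9]=4
  step 11: row=4, L[4]='b', prepend. Next row=LF[4]=7
Reversed output: b0c01ca00c$

Answer: b0c01ca00c$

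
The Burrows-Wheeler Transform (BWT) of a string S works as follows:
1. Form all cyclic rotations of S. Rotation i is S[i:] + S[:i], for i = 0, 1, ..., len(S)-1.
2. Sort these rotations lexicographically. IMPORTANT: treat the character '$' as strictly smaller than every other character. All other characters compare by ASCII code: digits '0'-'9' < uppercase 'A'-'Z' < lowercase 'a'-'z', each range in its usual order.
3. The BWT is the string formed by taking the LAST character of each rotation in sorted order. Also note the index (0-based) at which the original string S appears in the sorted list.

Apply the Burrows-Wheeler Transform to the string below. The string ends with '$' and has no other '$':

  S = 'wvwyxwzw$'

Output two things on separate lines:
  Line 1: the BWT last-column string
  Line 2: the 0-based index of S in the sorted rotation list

Answer: wwz$vxyww
3

Derivation:
All 9 rotations (rotation i = S[i:]+S[:i]):
  rot[0] = wvwyxwzw$
  rot[1] = vwyxwzw$w
  rot[2] = wyxwzw$wv
  rot[3] = yxwzw$wvw
  rot[4] = xwzw$wvwy
  rot[5] = wzw$wvwyx
  rot[6] = zw$wvwyxw
  rot[7] = w$wvwyxwz
  rot[8] = $wvwyxwzw
Sorted (with $ < everything):
  sorted[0] = $wvwyxwzw  (last char: 'w')
  sorted[1] = vwyxwzw$w  (last char: 'w')
  sorted[2] = w$wvwyxwz  (last char: 'z')
  sorted[3] = wvwyxwzw$  (last char: '$')
  sorted[4] = wyxwzw$wv  (last char: 'v')
  sorted[5] = wzw$wvwyx  (last char: 'x')
  sorted[6] = xwzw$wvwy  (last char: 'y')
  sorted[7] = yxwzw$wvw  (last char: 'w')
  sorted[8] = zw$wvwyxw  (last char: 'w')
Last column: wwz$vxyww
Original string S is at sorted index 3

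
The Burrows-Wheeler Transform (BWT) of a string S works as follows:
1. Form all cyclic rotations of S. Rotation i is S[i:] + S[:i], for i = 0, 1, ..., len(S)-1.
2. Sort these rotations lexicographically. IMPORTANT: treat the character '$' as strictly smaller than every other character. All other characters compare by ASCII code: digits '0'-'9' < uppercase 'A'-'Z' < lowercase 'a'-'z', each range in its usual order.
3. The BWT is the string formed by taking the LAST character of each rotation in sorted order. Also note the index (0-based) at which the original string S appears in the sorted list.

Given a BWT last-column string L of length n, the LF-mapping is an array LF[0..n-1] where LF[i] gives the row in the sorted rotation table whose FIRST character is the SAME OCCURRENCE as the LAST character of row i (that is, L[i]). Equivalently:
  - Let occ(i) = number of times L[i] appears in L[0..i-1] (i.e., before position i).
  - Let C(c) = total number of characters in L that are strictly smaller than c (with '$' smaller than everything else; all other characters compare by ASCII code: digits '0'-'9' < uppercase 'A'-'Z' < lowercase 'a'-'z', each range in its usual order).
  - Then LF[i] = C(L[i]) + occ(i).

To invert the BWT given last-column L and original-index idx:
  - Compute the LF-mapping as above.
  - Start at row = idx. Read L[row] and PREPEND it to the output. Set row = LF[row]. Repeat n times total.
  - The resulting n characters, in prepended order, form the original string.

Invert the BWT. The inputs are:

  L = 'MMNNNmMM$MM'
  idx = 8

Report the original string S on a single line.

LF mapping: 1 2 7 8 9 10 3 4 0 5 6
Walk LF starting at row 8, prepending L[row]:
  step 1: row=8, L[8]='$', prepend. Next row=LF[8]=0
  step 2: row=0, L[0]='M', prepend. Next row=LF[0]=1
  step 3: row=1, L[1]='M', prepend. Next row=LF[1]=2
  step 4: row=2, L[2]='N', prepend. Next row=LF[2]=7
  step 5: row=7, L[7]='M', prepend. Next row=LF[7]=4
  step 6: row=4, L[4]='N', prepend. Next row=LF[4]=9
  step 7: row=9, L[9]='M', prepend. Next row=LF[9]=5
  step 8: row=5, L[5]='m', prepend. Next row=LF[5]=10
  step 9: row=10, L[10]='M', prepend. Next row=LF[10]=6
  step 10: row=6, L[6]='M', prepend. Next row=LF[6]=3
  step 11: row=3, L[3]='N', prepend. Next row=LF[3]=8
Reversed output: NMMmMNMNMM$

Answer: NMMmMNMNMM$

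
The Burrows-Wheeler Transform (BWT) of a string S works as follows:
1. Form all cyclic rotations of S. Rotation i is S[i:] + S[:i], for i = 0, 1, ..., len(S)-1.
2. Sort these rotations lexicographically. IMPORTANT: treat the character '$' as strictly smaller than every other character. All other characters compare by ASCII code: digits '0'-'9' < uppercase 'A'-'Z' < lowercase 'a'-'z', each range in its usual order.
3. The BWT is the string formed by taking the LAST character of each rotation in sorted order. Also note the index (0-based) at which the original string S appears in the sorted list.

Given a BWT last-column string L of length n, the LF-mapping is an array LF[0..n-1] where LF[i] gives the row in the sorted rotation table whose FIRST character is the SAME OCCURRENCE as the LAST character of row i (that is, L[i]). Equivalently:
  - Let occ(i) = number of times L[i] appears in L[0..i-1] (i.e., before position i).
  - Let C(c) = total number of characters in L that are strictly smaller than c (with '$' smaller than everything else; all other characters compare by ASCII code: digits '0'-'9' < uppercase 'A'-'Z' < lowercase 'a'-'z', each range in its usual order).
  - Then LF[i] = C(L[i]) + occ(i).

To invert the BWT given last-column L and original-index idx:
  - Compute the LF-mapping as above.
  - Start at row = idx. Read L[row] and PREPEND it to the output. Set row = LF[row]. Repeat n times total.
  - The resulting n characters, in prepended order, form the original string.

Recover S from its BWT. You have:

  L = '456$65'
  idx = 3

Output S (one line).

LF mapping: 1 2 4 0 5 3
Walk LF starting at row 3, prepending L[row]:
  step 1: row=3, L[3]='$', prepend. Next row=LF[3]=0
  step 2: row=0, L[0]='4', prepend. Next row=LF[0]=1
  step 3: row=1, L[1]='5', prepend. Next row=LF[1]=2
  step 4: row=2, L[2]='6', prepend. Next row=LF[2]=4
  step 5: row=4, L[4]='6', prepend. Next row=LF[4]=5
  step 6: row=5, L[5]='5', prepend. Next row=LF[5]=3
Reversed output: 56654$

Answer: 56654$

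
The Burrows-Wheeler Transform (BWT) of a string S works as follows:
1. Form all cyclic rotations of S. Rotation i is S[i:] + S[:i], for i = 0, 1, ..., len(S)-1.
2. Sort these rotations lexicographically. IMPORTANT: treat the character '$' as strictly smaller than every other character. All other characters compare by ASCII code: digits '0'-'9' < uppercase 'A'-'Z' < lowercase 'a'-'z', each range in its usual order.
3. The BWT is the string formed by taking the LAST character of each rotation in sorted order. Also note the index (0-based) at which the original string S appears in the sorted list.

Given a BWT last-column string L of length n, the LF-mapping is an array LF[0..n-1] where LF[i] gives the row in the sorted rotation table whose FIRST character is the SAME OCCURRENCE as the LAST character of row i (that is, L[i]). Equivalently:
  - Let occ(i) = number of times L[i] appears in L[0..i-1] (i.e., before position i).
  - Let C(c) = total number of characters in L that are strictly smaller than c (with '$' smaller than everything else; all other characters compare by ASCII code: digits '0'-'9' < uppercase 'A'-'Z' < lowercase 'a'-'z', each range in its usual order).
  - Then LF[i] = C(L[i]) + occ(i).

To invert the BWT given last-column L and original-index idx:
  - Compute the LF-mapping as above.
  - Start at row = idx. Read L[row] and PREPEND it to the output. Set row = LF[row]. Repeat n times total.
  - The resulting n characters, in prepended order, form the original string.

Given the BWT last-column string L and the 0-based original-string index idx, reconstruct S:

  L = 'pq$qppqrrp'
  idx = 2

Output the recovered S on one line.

Answer: pprrqqpqp$

Derivation:
LF mapping: 1 5 0 6 2 3 7 8 9 4
Walk LF starting at row 2, prepending L[row]:
  step 1: row=2, L[2]='$', prepend. Next row=LF[2]=0
  step 2: row=0, L[0]='p', prepend. Next row=LF[0]=1
  step 3: row=1, L[1]='q', prepend. Next row=LF[1]=5
  step 4: row=5, L[5]='p', prepend. Next row=LF[5]=3
  step 5: row=3, L[3]='q', prepend. Next row=LF[3]=6
  step 6: row=6, L[6]='q', prepend. Next row=LF[6]=7
  step 7: row=7, L[7]='r', prepend. Next row=LF[7]=8
  step 8: row=8, L[8]='r', prepend. Next row=LF[8]=9
  step 9: row=9, L[9]='p', prepend. Next row=LF[9]=4
  step 10: row=4, L[4]='p', prepend. Next row=LF[4]=2
Reversed output: pprrqqpqp$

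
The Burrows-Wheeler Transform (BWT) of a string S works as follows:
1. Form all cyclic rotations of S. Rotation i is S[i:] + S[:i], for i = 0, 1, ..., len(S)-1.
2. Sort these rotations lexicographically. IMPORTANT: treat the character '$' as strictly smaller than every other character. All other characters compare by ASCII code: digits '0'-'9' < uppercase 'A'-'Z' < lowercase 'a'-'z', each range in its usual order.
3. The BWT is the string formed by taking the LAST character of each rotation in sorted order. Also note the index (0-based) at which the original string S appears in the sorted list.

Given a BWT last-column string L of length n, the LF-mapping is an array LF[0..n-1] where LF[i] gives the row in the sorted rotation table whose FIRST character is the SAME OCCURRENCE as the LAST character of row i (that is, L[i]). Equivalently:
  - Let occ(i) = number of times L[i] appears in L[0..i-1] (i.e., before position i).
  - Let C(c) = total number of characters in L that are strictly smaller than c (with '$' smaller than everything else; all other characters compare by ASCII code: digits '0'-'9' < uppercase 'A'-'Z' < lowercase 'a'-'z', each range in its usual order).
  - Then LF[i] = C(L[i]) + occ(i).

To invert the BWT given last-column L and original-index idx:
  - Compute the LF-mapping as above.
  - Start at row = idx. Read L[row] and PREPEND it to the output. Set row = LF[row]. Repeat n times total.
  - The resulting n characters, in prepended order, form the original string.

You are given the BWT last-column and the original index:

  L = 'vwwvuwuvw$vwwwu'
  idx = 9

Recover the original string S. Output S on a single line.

Answer: wuvvwvuwwwwwuv$

Derivation:
LF mapping: 4 8 9 5 1 10 2 6 11 0 7 12 13 14 3
Walk LF starting at row 9, prepending L[row]:
  step 1: row=9, L[9]='$', prepend. Next row=LF[9]=0
  step 2: row=0, L[0]='v', prepend. Next row=LF[0]=4
  step 3: row=4, L[4]='u', prepend. Next row=LF[4]=1
  step 4: row=1, L[1]='w', prepend. Next row=LF[1]=8
  step 5: row=8, L[8]='w', prepend. Next row=LF[8]=11
  step 6: row=11, L[11]='w', prepend. Next row=LF[11]=12
  step 7: row=12, L[12]='w', prepend. Next row=LF[12]=13
  step 8: row=13, L[13]='w', prepend. Next row=LF[13]=14
  step 9: row=14, L[14]='u', prepend. Next row=LF[14]=3
  step 10: row=3, L[3]='v', prepend. Next row=LF[3]=5
  step 11: row=5, L[5]='w', prepend. Next row=LF[5]=10
  step 12: row=10, L[10]='v', prepend. Next row=LF[10]=7
  step 13: row=7, L[7]='v', prepend. Next row=LF[7]=6
  step 14: row=6, L[6]='u', prepend. Next row=LF[6]=2
  step 15: row=2, L[2]='w', prepend. Next row=LF[2]=9
Reversed output: wuvvwvuwwwwwuv$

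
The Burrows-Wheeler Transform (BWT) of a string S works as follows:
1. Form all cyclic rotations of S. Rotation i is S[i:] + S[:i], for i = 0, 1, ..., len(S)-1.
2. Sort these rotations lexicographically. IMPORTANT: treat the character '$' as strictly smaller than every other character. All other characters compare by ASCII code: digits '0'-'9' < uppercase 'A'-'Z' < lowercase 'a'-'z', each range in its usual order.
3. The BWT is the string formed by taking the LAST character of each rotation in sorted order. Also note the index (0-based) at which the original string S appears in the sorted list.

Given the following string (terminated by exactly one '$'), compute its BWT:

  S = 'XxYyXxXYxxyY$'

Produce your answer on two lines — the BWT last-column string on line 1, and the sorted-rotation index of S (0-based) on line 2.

Answer: Yxy$yXxXXYxYx
3

Derivation:
All 13 rotations (rotation i = S[i:]+S[:i]):
  rot[0] = XxYyXxXYxxyY$
  rot[1] = xYyXxXYxxyY$X
  rot[2] = YyXxXYxxyY$Xx
  rot[3] = yXxXYxxyY$XxY
  rot[4] = XxXYxxyY$XxYy
  rot[5] = xXYxxyY$XxYyX
  rot[6] = XYxxyY$XxYyXx
  rot[7] = YxxyY$XxYyXxX
  rot[8] = xxyY$XxYyXxXY
  rot[9] = xyY$XxYyXxXYx
  rot[10] = yY$XxYyXxXYxx
  rot[11] = Y$XxYyXxXYxxy
  rot[12] = $XxYyXxXYxxyY
Sorted (with $ < everything):
  sorted[0] = $XxYyXxXYxxyY  (last char: 'Y')
  sorted[1] = XYxxyY$XxYyXx  (last char: 'x')
  sorted[2] = XxXYxxyY$XxYy  (last char: 'y')
  sorted[3] = XxYyXxXYxxyY$  (last char: '$')
  sorted[4] = Y$XxYyXxXYxxy  (last char: 'y')
  sorted[5] = YxxyY$XxYyXxX  (last char: 'X')
  sorted[6] = YyXxXYxxyY$Xx  (last char: 'x')
  sorted[7] = xXYxxyY$XxYyX  (last char: 'X')
  sorted[8] = xYyXxXYxxyY$X  (last char: 'X')
  sorted[9] = xxyY$XxYyXxXY  (last char: 'Y')
  sorted[10] = xyY$XxYyXxXYx  (last char: 'x')
  sorted[11] = yXxXYxxyY$XxY  (last char: 'Y')
  sorted[12] = yY$XxYyXxXYxx  (last char: 'x')
Last column: Yxy$yXxXXYxYx
Original string S is at sorted index 3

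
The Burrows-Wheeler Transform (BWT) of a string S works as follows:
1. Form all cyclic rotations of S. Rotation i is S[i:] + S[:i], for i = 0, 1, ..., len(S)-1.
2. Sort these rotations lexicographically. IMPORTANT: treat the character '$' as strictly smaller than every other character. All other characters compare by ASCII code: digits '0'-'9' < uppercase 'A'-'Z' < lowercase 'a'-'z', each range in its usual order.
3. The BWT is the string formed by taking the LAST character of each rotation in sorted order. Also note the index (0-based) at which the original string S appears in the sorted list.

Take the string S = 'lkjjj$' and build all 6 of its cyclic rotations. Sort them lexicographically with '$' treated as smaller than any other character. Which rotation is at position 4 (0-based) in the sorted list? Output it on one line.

All 6 rotations (rotation i = S[i:]+S[:i]):
  rot[0] = lkjjj$
  rot[1] = kjjj$l
  rot[2] = jjj$lk
  rot[3] = jj$lkj
  rot[4] = j$lkjj
  rot[5] = $lkjjj
Sorted (with $ < everything):
  sorted[0] = $lkjjj
  sorted[1] = j$lkjj
  sorted[2] = jj$lkj
  sorted[3] = jjj$lk
  sorted[4] = kjjj$l
  sorted[5] = lkjjj$
sorted[4] = kjjj$l

Answer: kjjj$l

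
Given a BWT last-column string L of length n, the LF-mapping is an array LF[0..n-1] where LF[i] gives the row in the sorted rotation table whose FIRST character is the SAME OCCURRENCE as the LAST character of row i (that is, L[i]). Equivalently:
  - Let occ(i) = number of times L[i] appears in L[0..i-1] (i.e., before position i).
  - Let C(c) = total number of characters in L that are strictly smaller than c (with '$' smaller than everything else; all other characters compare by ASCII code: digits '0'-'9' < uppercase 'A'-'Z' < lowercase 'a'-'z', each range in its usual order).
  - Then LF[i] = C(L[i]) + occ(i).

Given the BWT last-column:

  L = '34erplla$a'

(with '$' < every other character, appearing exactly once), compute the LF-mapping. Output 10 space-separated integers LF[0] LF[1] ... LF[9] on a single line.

Char counts: '$':1, '3':1, '4':1, 'a':2, 'e':1, 'l':2, 'p':1, 'r':1
C (first-col start): C('$')=0, C('3')=1, C('4')=2, C('a')=3, C('e')=5, C('l')=6, C('p')=8, C('r')=9
L[0]='3': occ=0, LF[0]=C('3')+0=1+0=1
L[1]='4': occ=0, LF[1]=C('4')+0=2+0=2
L[2]='e': occ=0, LF[2]=C('e')+0=5+0=5
L[3]='r': occ=0, LF[3]=C('r')+0=9+0=9
L[4]='p': occ=0, LF[4]=C('p')+0=8+0=8
L[5]='l': occ=0, LF[5]=C('l')+0=6+0=6
L[6]='l': occ=1, LF[6]=C('l')+1=6+1=7
L[7]='a': occ=0, LF[7]=C('a')+0=3+0=3
L[8]='$': occ=0, LF[8]=C('$')+0=0+0=0
L[9]='a': occ=1, LF[9]=C('a')+1=3+1=4

Answer: 1 2 5 9 8 6 7 3 0 4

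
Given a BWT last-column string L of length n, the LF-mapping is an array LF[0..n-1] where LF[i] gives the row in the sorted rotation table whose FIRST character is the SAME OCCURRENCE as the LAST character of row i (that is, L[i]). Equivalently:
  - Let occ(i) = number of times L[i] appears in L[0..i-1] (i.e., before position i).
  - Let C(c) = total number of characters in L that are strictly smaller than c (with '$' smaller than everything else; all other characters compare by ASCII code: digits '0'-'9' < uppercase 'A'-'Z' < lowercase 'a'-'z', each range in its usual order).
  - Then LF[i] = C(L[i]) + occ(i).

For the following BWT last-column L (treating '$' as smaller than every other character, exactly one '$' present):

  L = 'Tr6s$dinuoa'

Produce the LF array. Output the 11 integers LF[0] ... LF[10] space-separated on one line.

Char counts: '$':1, '6':1, 'T':1, 'a':1, 'd':1, 'i':1, 'n':1, 'o':1, 'r':1, 's':1, 'u':1
C (first-col start): C('$')=0, C('6')=1, C('T')=2, C('a')=3, C('d')=4, C('i')=5, C('n')=6, C('o')=7, C('r')=8, C('s')=9, C('u')=10
L[0]='T': occ=0, LF[0]=C('T')+0=2+0=2
L[1]='r': occ=0, LF[1]=C('r')+0=8+0=8
L[2]='6': occ=0, LF[2]=C('6')+0=1+0=1
L[3]='s': occ=0, LF[3]=C('s')+0=9+0=9
L[4]='$': occ=0, LF[4]=C('$')+0=0+0=0
L[5]='d': occ=0, LF[5]=C('d')+0=4+0=4
L[6]='i': occ=0, LF[6]=C('i')+0=5+0=5
L[7]='n': occ=0, LF[7]=C('n')+0=6+0=6
L[8]='u': occ=0, LF[8]=C('u')+0=10+0=10
L[9]='o': occ=0, LF[9]=C('o')+0=7+0=7
L[10]='a': occ=0, LF[10]=C('a')+0=3+0=3

Answer: 2 8 1 9 0 4 5 6 10 7 3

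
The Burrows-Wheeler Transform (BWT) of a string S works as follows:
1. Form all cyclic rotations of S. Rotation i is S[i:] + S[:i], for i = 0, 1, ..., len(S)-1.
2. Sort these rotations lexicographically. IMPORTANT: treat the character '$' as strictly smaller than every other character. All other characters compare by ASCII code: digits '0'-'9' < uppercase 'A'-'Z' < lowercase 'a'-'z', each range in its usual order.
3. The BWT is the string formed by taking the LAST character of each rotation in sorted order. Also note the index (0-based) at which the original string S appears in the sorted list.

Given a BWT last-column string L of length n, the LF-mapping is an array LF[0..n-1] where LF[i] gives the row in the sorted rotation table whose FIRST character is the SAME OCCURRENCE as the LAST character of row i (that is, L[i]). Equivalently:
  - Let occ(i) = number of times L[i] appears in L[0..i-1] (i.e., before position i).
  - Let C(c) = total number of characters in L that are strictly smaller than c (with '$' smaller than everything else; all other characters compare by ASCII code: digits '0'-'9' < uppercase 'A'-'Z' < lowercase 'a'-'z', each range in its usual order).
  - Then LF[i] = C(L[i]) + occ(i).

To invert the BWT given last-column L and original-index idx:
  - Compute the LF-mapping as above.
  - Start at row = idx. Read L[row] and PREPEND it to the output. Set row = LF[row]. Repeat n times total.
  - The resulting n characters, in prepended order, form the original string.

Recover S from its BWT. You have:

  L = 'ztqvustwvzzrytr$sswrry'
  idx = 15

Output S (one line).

LF mapping: 19 9 1 13 12 6 10 15 14 20 21 2 17 11 3 0 7 8 16 4 5 18
Walk LF starting at row 15, prepending L[row]:
  step 1: row=15, L[15]='$', prepend. Next row=LF[15]=0
  step 2: row=0, L[0]='z', prepend. Next row=LF[0]=19
  step 3: row=19, L[19]='r', prepend. Next row=LF[19]=4
  step 4: row=4, L[4]='u', prepend. Next row=LF[4]=12
  step 5: row=12, L[12]='y', prepend. Next row=LF[12]=17
  step 6: row=17, L[17]='s', prepend. Next row=LF[17]=8
  step 7: row=8, L[8]='v', prepend. Next row=LF[8]=14
  step 8: row=14, L[14]='r', prepend. Next row=LF[14]=3
  step 9: row=3, L[3]='v', prepend. Next row=LF[3]=13
  step 10: row=13, L[13]='t', prepend. Next row=LF[13]=11
  step 11: row=11, L[11]='r', prepend. Next row=LF[11]=2
  step 12: row=2, L[2]='q', prepend. Next row=LF[2]=1
  step 13: row=1, L[1]='t', prepend. Next row=LF[1]=9
  step 14: row=9, L[9]='z', prepend. Next row=LF[9]=20
  step 15: row=20, L[20]='r', prepend. Next row=LF[20]=5
  step 16: row=5, L[5]='s', prepend. Next row=LF[5]=6
  step 17: row=6, L[6]='t', prepend. Next row=LF[6]=10
  step 18: row=10, L[10]='z', prepend. Next row=LF[10]=21
  step 19: row=21, L[21]='y', prepend. Next row=LF[21]=18
  step 20: row=18, L[18]='w', prepend. Next row=LF[18]=16
  step 21: row=16, L[16]='s', prepend. Next row=LF[16]=7
  step 22: row=7, L[7]='w', prepend. Next row=LF[7]=15
Reversed output: wswyztsrztqrtvrvsyurz$

Answer: wswyztsrztqrtvrvsyurz$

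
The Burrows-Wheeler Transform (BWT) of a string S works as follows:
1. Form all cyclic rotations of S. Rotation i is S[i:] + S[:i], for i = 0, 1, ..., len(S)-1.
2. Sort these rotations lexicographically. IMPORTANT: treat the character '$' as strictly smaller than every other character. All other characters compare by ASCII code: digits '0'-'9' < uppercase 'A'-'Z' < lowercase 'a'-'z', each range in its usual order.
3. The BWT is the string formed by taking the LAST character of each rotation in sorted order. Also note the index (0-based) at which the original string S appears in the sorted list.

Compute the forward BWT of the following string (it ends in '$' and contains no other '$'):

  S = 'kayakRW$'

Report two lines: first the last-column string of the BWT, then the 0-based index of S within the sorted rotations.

All 8 rotations (rotation i = S[i:]+S[:i]):
  rot[0] = kayakRW$
  rot[1] = ayakRW$k
  rot[2] = yakRW$ka
  rot[3] = akRW$kay
  rot[4] = kRW$kaya
  rot[5] = RW$kayak
  rot[6] = W$kayakR
  rot[7] = $kayakRW
Sorted (with $ < everything):
  sorted[0] = $kayakRW  (last char: 'W')
  sorted[1] = RW$kayak  (last char: 'k')
  sorted[2] = W$kayakR  (last char: 'R')
  sorted[3] = akRW$kay  (last char: 'y')
  sorted[4] = ayakRW$k  (last char: 'k')
  sorted[5] = kRW$kaya  (last char: 'a')
  sorted[6] = kayakRW$  (last char: '$')
  sorted[7] = yakRW$ka  (last char: 'a')
Last column: WkRyka$a
Original string S is at sorted index 6

Answer: WkRyka$a
6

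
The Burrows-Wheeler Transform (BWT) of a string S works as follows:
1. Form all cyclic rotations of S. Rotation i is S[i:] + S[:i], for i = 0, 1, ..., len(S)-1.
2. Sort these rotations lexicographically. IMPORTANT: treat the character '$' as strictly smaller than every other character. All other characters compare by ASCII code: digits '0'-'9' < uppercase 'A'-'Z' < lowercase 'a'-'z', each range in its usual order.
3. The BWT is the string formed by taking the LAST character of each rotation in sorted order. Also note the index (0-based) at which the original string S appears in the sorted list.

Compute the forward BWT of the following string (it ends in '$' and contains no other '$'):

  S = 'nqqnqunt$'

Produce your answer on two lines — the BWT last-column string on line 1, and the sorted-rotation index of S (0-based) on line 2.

All 9 rotations (rotation i = S[i:]+S[:i]):
  rot[0] = nqqnqunt$
  rot[1] = qqnqunt$n
  rot[2] = qnqunt$nq
  rot[3] = nqunt$nqq
  rot[4] = qunt$nqqn
  rot[5] = unt$nqqnq
  rot[6] = nt$nqqnqu
  rot[7] = t$nqqnqun
  rot[8] = $nqqnqunt
Sorted (with $ < everything):
  sorted[0] = $nqqnqunt  (last char: 't')
  sorted[1] = nqqnqunt$  (last char: '$')
  sorted[2] = nqunt$nqq  (last char: 'q')
  sorted[3] = nt$nqqnqu  (last char: 'u')
  sorted[4] = qnqunt$nq  (last char: 'q')
  sorted[5] = qqnqunt$n  (last char: 'n')
  sorted[6] = qunt$nqqn  (last char: 'n')
  sorted[7] = t$nqqnqun  (last char: 'n')
  sorted[8] = unt$nqqnq  (last char: 'q')
Last column: t$quqnnnq
Original string S is at sorted index 1

Answer: t$quqnnnq
1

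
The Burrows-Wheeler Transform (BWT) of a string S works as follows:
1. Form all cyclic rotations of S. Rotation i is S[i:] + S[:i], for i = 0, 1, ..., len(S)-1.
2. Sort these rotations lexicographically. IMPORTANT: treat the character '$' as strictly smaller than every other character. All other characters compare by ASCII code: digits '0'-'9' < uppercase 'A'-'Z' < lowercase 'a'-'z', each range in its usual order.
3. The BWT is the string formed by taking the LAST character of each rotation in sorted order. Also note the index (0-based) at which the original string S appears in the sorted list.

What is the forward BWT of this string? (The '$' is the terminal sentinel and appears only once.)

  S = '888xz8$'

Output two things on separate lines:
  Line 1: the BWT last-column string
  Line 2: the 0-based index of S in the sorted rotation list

Answer: 8z$888x
2

Derivation:
All 7 rotations (rotation i = S[i:]+S[:i]):
  rot[0] = 888xz8$
  rot[1] = 88xz8$8
  rot[2] = 8xz8$88
  rot[3] = xz8$888
  rot[4] = z8$888x
  rot[5] = 8$888xz
  rot[6] = $888xz8
Sorted (with $ < everything):
  sorted[0] = $888xz8  (last char: '8')
  sorted[1] = 8$888xz  (last char: 'z')
  sorted[2] = 888xz8$  (last char: '$')
  sorted[3] = 88xz8$8  (last char: '8')
  sorted[4] = 8xz8$88  (last char: '8')
  sorted[5] = xz8$888  (last char: '8')
  sorted[6] = z8$888x  (last char: 'x')
Last column: 8z$888x
Original string S is at sorted index 2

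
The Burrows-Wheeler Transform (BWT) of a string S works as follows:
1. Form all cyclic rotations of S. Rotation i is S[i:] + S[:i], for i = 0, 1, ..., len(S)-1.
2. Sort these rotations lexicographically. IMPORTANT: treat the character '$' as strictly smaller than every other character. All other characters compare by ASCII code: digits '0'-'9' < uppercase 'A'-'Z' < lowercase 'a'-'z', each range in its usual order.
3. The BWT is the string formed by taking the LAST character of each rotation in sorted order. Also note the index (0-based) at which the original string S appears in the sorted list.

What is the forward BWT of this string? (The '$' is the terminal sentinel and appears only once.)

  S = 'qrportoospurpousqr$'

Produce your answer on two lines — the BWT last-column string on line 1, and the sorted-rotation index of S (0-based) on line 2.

Answer: rtpoprrss$qquoourpo
9

Derivation:
All 19 rotations (rotation i = S[i:]+S[:i]):
  rot[0] = qrportoospurpousqr$
  rot[1] = rportoospurpousqr$q
  rot[2] = portoospurpousqr$qr
  rot[3] = ortoospurpousqr$qrp
  rot[4] = rtoospurpousqr$qrpo
  rot[5] = toospurpousqr$qrpor
  rot[6] = oospurpousqr$qrport
  rot[7] = ospurpousqr$qrporto
  rot[8] = spurpousqr$qrportoo
  rot[9] = purpousqr$qrportoos
  rot[10] = urpousqr$qrportoosp
  rot[11] = rpousqr$qrportoospu
  rot[12] = pousqr$qrportoospur
  rot[13] = ousqr$qrportoospurp
  rot[14] = usqr$qrportoospurpo
  rot[15] = sqr$qrportoospurpou
  rot[16] = qr$qrportoospurpous
  rot[17] = r$qrportoospurpousq
  rot[18] = $qrportoospurpousqr
Sorted (with $ < everything):
  sorted[0] = $qrportoospurpousqr  (last char: 'r')
  sorted[1] = oospurpousqr$qrport  (last char: 't')
  sorted[2] = ortoospurpousqr$qrp  (last char: 'p')
  sorted[3] = ospurpousqr$qrporto  (last char: 'o')
  sorted[4] = ousqr$qrportoospurp  (last char: 'p')
  sorted[5] = portoospurpousqr$qr  (last char: 'r')
  sorted[6] = pousqr$qrportoospur  (last char: 'r')
  sorted[7] = purpousqr$qrportoos  (last char: 's')
  sorted[8] = qr$qrportoospurpous  (last char: 's')
  sorted[9] = qrportoospurpousqr$  (last char: '$')
  sorted[10] = r$qrportoospurpousq  (last char: 'q')
  sorted[11] = rportoospurpousqr$q  (last char: 'q')
  sorted[12] = rpousqr$qrportoospu  (last char: 'u')
  sorted[13] = rtoospurpousqr$qrpo  (last char: 'o')
  sorted[14] = spurpousqr$qrportoo  (last char: 'o')
  sorted[15] = sqr$qrportoospurpou  (last char: 'u')
  sorted[16] = toospurpousqr$qrpor  (last char: 'r')
  sorted[17] = urpousqr$qrportoosp  (last char: 'p')
  sorted[18] = usqr$qrportoospurpo  (last char: 'o')
Last column: rtpoprrss$qquoourpo
Original string S is at sorted index 9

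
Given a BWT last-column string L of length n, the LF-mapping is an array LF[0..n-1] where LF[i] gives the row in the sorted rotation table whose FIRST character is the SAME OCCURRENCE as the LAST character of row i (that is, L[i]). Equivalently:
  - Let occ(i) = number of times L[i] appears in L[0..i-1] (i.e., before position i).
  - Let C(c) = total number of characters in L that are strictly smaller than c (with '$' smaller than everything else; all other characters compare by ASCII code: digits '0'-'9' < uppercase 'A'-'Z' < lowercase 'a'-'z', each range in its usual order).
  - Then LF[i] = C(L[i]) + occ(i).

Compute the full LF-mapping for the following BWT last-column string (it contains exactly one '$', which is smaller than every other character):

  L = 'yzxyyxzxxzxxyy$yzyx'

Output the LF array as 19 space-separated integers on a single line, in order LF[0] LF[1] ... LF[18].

Char counts: '$':1, 'x':7, 'y':7, 'z':4
C (first-col start): C('$')=0, C('x')=1, C('y')=8, C('z')=15
L[0]='y': occ=0, LF[0]=C('y')+0=8+0=8
L[1]='z': occ=0, LF[1]=C('z')+0=15+0=15
L[2]='x': occ=0, LF[2]=C('x')+0=1+0=1
L[3]='y': occ=1, LF[3]=C('y')+1=8+1=9
L[4]='y': occ=2, LF[4]=C('y')+2=8+2=10
L[5]='x': occ=1, LF[5]=C('x')+1=1+1=2
L[6]='z': occ=1, LF[6]=C('z')+1=15+1=16
L[7]='x': occ=2, LF[7]=C('x')+2=1+2=3
L[8]='x': occ=3, LF[8]=C('x')+3=1+3=4
L[9]='z': occ=2, LF[9]=C('z')+2=15+2=17
L[10]='x': occ=4, LF[10]=C('x')+4=1+4=5
L[11]='x': occ=5, LF[11]=C('x')+5=1+5=6
L[12]='y': occ=3, LF[12]=C('y')+3=8+3=11
L[13]='y': occ=4, LF[13]=C('y')+4=8+4=12
L[14]='$': occ=0, LF[14]=C('$')+0=0+0=0
L[15]='y': occ=5, LF[15]=C('y')+5=8+5=13
L[16]='z': occ=3, LF[16]=C('z')+3=15+3=18
L[17]='y': occ=6, LF[17]=C('y')+6=8+6=14
L[18]='x': occ=6, LF[18]=C('x')+6=1+6=7

Answer: 8 15 1 9 10 2 16 3 4 17 5 6 11 12 0 13 18 14 7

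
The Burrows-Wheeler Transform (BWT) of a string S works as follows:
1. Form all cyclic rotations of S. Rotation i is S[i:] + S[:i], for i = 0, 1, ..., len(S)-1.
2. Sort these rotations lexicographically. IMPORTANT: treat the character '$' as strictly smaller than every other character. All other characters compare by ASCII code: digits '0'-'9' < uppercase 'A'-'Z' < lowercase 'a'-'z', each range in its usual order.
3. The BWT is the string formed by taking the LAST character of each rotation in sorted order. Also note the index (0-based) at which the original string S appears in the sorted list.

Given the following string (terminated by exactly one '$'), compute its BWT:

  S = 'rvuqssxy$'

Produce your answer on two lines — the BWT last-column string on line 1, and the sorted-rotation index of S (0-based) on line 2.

Answer: yu$qsvrsx
2

Derivation:
All 9 rotations (rotation i = S[i:]+S[:i]):
  rot[0] = rvuqssxy$
  rot[1] = vuqssxy$r
  rot[2] = uqssxy$rv
  rot[3] = qssxy$rvu
  rot[4] = ssxy$rvuq
  rot[5] = sxy$rvuqs
  rot[6] = xy$rvuqss
  rot[7] = y$rvuqssx
  rot[8] = $rvuqssxy
Sorted (with $ < everything):
  sorted[0] = $rvuqssxy  (last char: 'y')
  sorted[1] = qssxy$rvu  (last char: 'u')
  sorted[2] = rvuqssxy$  (last char: '$')
  sorted[3] = ssxy$rvuq  (last char: 'q')
  sorted[4] = sxy$rvuqs  (last char: 's')
  sorted[5] = uqssxy$rv  (last char: 'v')
  sorted[6] = vuqssxy$r  (last char: 'r')
  sorted[7] = xy$rvuqss  (last char: 's')
  sorted[8] = y$rvuqssx  (last char: 'x')
Last column: yu$qsvrsx
Original string S is at sorted index 2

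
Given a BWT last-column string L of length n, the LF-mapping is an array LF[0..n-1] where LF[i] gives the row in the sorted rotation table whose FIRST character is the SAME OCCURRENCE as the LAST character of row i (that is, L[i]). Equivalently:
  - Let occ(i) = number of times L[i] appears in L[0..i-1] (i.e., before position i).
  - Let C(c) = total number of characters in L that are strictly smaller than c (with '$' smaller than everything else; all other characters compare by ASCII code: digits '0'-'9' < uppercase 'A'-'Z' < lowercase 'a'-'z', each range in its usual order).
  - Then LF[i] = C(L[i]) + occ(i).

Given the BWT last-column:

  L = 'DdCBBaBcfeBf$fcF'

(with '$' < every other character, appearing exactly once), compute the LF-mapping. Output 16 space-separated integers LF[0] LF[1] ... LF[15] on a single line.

Answer: 6 11 5 1 2 8 3 9 13 12 4 14 0 15 10 7

Derivation:
Char counts: '$':1, 'B':4, 'C':1, 'D':1, 'F':1, 'a':1, 'c':2, 'd':1, 'e':1, 'f':3
C (first-col start): C('$')=0, C('B')=1, C('C')=5, C('D')=6, C('F')=7, C('a')=8, C('c')=9, C('d')=11, C('e')=12, C('f')=13
L[0]='D': occ=0, LF[0]=C('D')+0=6+0=6
L[1]='d': occ=0, LF[1]=C('d')+0=11+0=11
L[2]='C': occ=0, LF[2]=C('C')+0=5+0=5
L[3]='B': occ=0, LF[3]=C('B')+0=1+0=1
L[4]='B': occ=1, LF[4]=C('B')+1=1+1=2
L[5]='a': occ=0, LF[5]=C('a')+0=8+0=8
L[6]='B': occ=2, LF[6]=C('B')+2=1+2=3
L[7]='c': occ=0, LF[7]=C('c')+0=9+0=9
L[8]='f': occ=0, LF[8]=C('f')+0=13+0=13
L[9]='e': occ=0, LF[9]=C('e')+0=12+0=12
L[10]='B': occ=3, LF[10]=C('B')+3=1+3=4
L[11]='f': occ=1, LF[11]=C('f')+1=13+1=14
L[12]='$': occ=0, LF[12]=C('$')+0=0+0=0
L[13]='f': occ=2, LF[13]=C('f')+2=13+2=15
L[14]='c': occ=1, LF[14]=C('c')+1=9+1=10
L[15]='F': occ=0, LF[15]=C('F')+0=7+0=7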